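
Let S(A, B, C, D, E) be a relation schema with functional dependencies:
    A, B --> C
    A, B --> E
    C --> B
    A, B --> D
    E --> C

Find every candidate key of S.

Attributes never on any right-hand side: {A} — every candidate key must contain it.
Closure of {A, B} is {A, B, C, D, E}, the whole schema; {A, B} is a candidate key.
Closure of {A, C} is {A, B, C, D, E}, the whole schema; {A, C} is a candidate key.
Closure of {A, E} is {A, B, C, D, E}, the whole schema; {A, E} is a candidate key.
These are minimal and exhaustive — every other superkey contains one of them.

{A, B}, {A, C}, {A, E}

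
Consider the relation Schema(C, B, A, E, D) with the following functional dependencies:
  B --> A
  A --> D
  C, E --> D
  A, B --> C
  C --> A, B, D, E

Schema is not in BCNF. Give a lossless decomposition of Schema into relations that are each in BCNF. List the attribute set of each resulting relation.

{A, B, C, E}; {A, D}

Candidate keys of the original relation: {B}, {C}.
{A, B, C, D, E}: {A} determines {A, D} here but is not a superkey — split on A --> D, giving {A, D} and {A, B, C, E}.
{A, D} has no BCNF violation.
{A, B, C, E} has no BCNF violation.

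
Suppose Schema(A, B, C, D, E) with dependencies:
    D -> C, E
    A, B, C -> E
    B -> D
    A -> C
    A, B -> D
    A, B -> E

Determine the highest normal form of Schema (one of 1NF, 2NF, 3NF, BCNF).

Candidate key: {A, B}. Prime attributes: {A, B}.
For D -> C, E we have {D}⁺ = {C, D, E}; {D} is not a superkey, so BCNF fails.
Because {C, E} are non-prime and the left side of D -> C, E is not a superkey, the relation is not in 3NF.
Since {A} ⊂ {A, B} and {A}⁺ ⊇ {C} with {C} non-prime, there is a partial dependency; 2NF fails.

1NF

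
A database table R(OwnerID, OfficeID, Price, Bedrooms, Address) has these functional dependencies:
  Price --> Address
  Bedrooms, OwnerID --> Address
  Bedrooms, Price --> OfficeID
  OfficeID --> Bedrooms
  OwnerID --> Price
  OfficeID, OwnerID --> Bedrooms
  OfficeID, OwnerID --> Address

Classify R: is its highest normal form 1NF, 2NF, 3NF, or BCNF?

Candidate keys: {Bedrooms, OwnerID}, {OfficeID, OwnerID}. Prime attributes: {Bedrooms, OfficeID, OwnerID}.
For Price --> Address we have {Price}⁺ = {Address, Price}; {Price} is not a superkey, so BCNF fails.
Price --> Address determines the non-prime attribute {Address} from a non-superkey — 3NF is violated.
The proper key subset {OwnerID} of {Bedrooms, OwnerID} determines non-prime {Address, Price}, so the relation is not even in 2NF.

1NF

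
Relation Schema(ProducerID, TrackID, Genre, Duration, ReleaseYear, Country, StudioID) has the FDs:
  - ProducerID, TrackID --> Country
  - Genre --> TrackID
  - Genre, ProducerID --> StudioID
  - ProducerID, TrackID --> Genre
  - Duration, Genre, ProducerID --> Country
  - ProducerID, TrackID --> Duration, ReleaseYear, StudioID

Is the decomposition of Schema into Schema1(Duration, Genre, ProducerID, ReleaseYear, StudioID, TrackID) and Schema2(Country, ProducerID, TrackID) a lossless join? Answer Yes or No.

Schema1 ∩ Schema2 = {ProducerID, TrackID}; its closure under F is {Country, Duration, Genre, ProducerID, ReleaseYear, StudioID, TrackID}.
This includes all of Schema1, so the common attributes are a superkey of Schema1 — the join is lossless.

Yes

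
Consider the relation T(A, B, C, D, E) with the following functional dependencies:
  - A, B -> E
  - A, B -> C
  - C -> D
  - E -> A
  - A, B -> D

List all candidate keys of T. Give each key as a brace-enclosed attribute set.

{A, B}, {B, E}

No FD produces {B}, so it must be in every candidate key.
{A, B}⁺ = {A, B, C, D, E} — all of the relation — so {A, B} is a candidate key.
{B, E}⁺ = {A, B, C, D, E} — all of the relation — so {B, E} is a candidate key.
These are minimal and exhaustive — every other superkey contains one of them.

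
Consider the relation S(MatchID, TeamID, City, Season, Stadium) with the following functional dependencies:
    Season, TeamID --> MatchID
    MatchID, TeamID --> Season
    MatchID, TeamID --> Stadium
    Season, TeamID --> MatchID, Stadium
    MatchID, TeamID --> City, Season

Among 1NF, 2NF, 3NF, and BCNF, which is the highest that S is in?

BCNF

Candidate keys: {MatchID, TeamID}, {Season, TeamID}. Prime attributes: {MatchID, Season, TeamID}.
The left-hand side of every FD is a superkey, so BCNF is satisfied.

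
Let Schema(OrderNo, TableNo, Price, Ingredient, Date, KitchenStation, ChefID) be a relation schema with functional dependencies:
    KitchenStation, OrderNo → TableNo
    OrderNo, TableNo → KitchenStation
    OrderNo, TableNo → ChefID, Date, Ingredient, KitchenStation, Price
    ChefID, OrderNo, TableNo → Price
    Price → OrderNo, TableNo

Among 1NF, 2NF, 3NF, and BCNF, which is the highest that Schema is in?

BCNF

Candidate keys: {KitchenStation, OrderNo}, {OrderNo, TableNo}, {Price}. Prime attributes: {KitchenStation, OrderNo, Price, TableNo}.
Every FD has a superkey on the left, so the relation is in BCNF.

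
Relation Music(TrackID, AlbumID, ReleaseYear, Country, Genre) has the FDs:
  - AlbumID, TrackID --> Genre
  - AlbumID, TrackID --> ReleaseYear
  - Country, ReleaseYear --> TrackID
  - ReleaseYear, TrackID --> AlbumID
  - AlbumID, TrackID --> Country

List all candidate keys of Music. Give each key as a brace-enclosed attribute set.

{AlbumID, TrackID}⁺ = {AlbumID, Country, Genre, ReleaseYear, TrackID}, which is every attribute, so {AlbumID, TrackID} is a candidate key.
{Country, ReleaseYear}⁺ = {AlbumID, Country, Genre, ReleaseYear, TrackID}, which is every attribute, so {Country, ReleaseYear} is a candidate key.
{ReleaseYear, TrackID}⁺ = {AlbumID, Country, Genre, ReleaseYear, TrackID}, which is every attribute, so {ReleaseYear, TrackID} is a candidate key.
No proper subset of any of these is a key, and no other minimal superkey exists.

{AlbumID, TrackID}, {Country, ReleaseYear}, {ReleaseYear, TrackID}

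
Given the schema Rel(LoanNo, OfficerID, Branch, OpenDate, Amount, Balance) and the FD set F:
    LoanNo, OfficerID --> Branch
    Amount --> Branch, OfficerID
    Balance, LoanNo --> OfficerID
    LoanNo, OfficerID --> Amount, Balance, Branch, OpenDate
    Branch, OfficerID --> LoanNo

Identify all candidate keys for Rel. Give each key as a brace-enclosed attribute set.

{Amount}⁺ = {Amount, Balance, Branch, LoanNo, OfficerID, OpenDate} — all of the relation — so {Amount} is a candidate key.
{Balance, LoanNo}⁺ = {Amount, Balance, Branch, LoanNo, OfficerID, OpenDate} — all of the relation — so {Balance, LoanNo} is a candidate key.
{Branch, OfficerID}⁺ = {Amount, Balance, Branch, LoanNo, OfficerID, OpenDate} — all of the relation — so {Branch, OfficerID} is a candidate key.
{LoanNo, OfficerID}⁺ = {Amount, Balance, Branch, LoanNo, OfficerID, OpenDate} — all of the relation — so {LoanNo, OfficerID} is a candidate key.
Any other superkey properly contains one of these, so there are no further candidate keys.

{Amount}, {Balance, LoanNo}, {Branch, OfficerID}, {LoanNo, OfficerID}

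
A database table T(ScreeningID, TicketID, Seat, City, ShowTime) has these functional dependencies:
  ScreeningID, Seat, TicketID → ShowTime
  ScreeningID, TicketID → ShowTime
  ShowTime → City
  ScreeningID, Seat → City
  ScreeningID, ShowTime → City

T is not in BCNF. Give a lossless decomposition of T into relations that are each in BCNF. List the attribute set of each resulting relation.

{City, ShowTime}; {ScreeningID, Seat, TicketID}; {ScreeningID, ShowTime, TicketID}

Candidate key of the original relation: {ScreeningID, Seat, TicketID}.
Within {City, ScreeningID, Seat, ShowTime, TicketID}: {ScreeningID, TicketID}⁺ ∩ {City, ScreeningID, Seat, ShowTime, TicketID} = {City, ScreeningID, ShowTime, TicketID}, not the whole set, so ScreeningID, TicketID → City, ShowTime violates BCNF; decompose into {City, ScreeningID, ShowTime, TicketID} and {ScreeningID, Seat, TicketID}.
Within {City, ScreeningID, ShowTime, TicketID}: {ShowTime}⁺ ∩ {City, ScreeningID, ShowTime, TicketID} = {City, ShowTime}, not the whole set, so ShowTime → City violates BCNF; decompose into {City, ShowTime} and {ScreeningID, ShowTime, TicketID}.
{City, ShowTime} has no BCNF violation.
{ScreeningID, ShowTime, TicketID} has no BCNF violation.
{ScreeningID, Seat, TicketID} has no BCNF violation.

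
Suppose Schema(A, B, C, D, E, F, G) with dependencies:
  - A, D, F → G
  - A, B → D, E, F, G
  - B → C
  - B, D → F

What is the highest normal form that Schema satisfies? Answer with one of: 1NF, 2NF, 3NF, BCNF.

1NF

Candidate key: {A, B}. Prime attributes: {A, B}.
A, D, F → G breaks BCNF: {A, D, F}⁺ = {A, D, F, G}, so {A, D, F} is not a superkey.
Because {G} is non-prime and the left side of A, D, F → G is not a superkey, the relation is not in 3NF.
Since {B} ⊂ {A, B} and {B}⁺ ⊇ {C} with {C} non-prime, there is a partial dependency; 2NF fails.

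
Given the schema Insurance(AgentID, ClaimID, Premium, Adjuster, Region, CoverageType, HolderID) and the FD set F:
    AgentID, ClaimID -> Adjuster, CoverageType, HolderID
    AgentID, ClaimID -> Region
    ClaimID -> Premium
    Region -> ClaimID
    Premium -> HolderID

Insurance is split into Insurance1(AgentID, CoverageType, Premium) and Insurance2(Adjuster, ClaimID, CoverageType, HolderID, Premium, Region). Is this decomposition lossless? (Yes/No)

No

Insurance1 ∩ Insurance2 = {CoverageType, Premium}; its closure under F is {CoverageType, HolderID, Premium}.
Neither Insurance1 nor Insurance2 is contained in that closure, so the decomposition is lossy.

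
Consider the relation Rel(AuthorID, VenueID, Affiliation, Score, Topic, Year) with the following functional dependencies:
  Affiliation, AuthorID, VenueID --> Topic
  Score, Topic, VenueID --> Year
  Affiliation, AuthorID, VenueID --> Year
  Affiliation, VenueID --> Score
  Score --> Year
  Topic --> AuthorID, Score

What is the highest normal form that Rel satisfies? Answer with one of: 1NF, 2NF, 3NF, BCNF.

1NF

Candidate keys: {Affiliation, AuthorID, VenueID}, {Affiliation, Topic, VenueID}. Prime attributes: {Affiliation, AuthorID, Topic, VenueID}.
For Score, Topic, VenueID --> Year we have {Score, Topic, VenueID}⁺ = {AuthorID, Score, Topic, VenueID, Year}; {Score, Topic, VenueID} is not a superkey, so BCNF fails.
Score, Topic, VenueID --> Year has non-prime {Year} on the right and a non-superkey on the left, so 3NF fails.
{Affiliation, VenueID} is a proper subset of the key {Affiliation, AuthorID, VenueID}, and {Affiliation, VenueID}⁺ contains the non-prime attributes {Score, Year} — a partial dependency, so 2NF is violated.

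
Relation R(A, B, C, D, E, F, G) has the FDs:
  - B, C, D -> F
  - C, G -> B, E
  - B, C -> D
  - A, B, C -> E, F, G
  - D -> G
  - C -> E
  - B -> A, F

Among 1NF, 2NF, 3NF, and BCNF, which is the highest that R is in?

1NF

Candidate keys: {B, C}, {C, D}, {C, G}. Prime attributes: {B, C, D, G}.
D -> G: {D}⁺ = {D, G}, which is not all of the attributes, so the left side is not a superkey — BCNF is violated.
Because {E} is non-prime and the left side of C -> E is not a superkey, the relation is not in 3NF.
{B} is a proper subset of the key {B, C}, and {B}⁺ contains the non-prime attributes {A, F} — a partial dependency, so 2NF is violated.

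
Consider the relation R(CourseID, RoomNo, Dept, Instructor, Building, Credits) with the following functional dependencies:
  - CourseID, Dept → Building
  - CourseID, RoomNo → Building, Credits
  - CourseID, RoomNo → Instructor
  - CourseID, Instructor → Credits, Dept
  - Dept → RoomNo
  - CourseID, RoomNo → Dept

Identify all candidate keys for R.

Attributes never on any right-hand side: {CourseID} — every candidate key must contain it.
{CourseID, Dept} is a candidate key since {CourseID, Dept}⁺ = {Building, CourseID, Credits, Dept, Instructor, RoomNo} covers every attribute.
{CourseID, Instructor} is a candidate key since {CourseID, Instructor}⁺ = {Building, CourseID, Credits, Dept, Instructor, RoomNo} covers every attribute.
{CourseID, RoomNo} is a candidate key since {CourseID, RoomNo}⁺ = {Building, CourseID, Credits, Dept, Instructor, RoomNo} covers every attribute.
Any other superkey properly contains one of these, so there are no further candidate keys.

{CourseID, Dept}, {CourseID, Instructor}, {CourseID, RoomNo}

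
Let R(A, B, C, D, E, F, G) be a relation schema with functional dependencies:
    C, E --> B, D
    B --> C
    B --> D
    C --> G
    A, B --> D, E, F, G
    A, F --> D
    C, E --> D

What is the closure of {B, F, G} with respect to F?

Start with {B, F, G}.
B --> C applies; add {C} → now {B, C, F, G}.
B --> D applies; add {D} → now {B, C, D, F, G}.
No further FD applies.

{B, C, D, F, G}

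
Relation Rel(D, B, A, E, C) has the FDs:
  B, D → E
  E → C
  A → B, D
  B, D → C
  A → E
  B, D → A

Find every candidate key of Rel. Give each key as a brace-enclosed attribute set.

{A}⁺ = {A, B, C, D, E}, which is every attribute, so {A} is a candidate key.
{B, D}⁺ = {A, B, C, D, E}, which is every attribute, so {B, D} is a candidate key.
Any other superkey properly contains one of these, so there are no further candidate keys.

{A}, {B, D}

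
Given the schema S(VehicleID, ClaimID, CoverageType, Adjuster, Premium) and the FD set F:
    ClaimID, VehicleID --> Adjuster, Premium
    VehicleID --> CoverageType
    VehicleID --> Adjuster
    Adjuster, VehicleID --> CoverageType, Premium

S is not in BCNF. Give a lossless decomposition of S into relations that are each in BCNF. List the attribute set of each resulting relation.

Candidate key of the original relation: {ClaimID, VehicleID}.
In {Adjuster, ClaimID, CoverageType, Premium, VehicleID}, {VehicleID} is not a superkey ({VehicleID}⁺ restricted to this set is {Adjuster, CoverageType, Premium, VehicleID}), so split on VehicleID --> Adjuster, CoverageType, Premium into {Adjuster, CoverageType, Premium, VehicleID} and {ClaimID, VehicleID}.
{Adjuster, CoverageType, Premium, VehicleID} is in BCNF.
{ClaimID, VehicleID} is in BCNF.

{Adjuster, CoverageType, Premium, VehicleID}; {ClaimID, VehicleID}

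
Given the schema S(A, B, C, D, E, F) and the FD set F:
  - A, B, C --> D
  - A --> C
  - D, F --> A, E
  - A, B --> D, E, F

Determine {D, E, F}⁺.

Start with {D, E, F}.
D, F --> A, E applies; add {A} → now {A, D, E, F}.
A --> C applies; add {C} → now {A, C, D, E, F}.
No further FD applies.

{A, C, D, E, F}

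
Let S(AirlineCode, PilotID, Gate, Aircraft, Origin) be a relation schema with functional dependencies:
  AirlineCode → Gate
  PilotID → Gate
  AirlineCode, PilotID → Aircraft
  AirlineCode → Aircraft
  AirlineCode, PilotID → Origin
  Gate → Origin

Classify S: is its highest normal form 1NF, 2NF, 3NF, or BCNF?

1NF

Candidate key: {AirlineCode, PilotID}. Prime attributes: {AirlineCode, PilotID}.
For AirlineCode → Gate we have {AirlineCode}⁺ = {Aircraft, AirlineCode, Gate, Origin}; {AirlineCode} is not a superkey, so BCNF fails.
AirlineCode → Gate determines the non-prime attribute {Gate} from a non-superkey — 3NF is violated.
Since {AirlineCode} ⊂ {AirlineCode, PilotID} and {AirlineCode}⁺ ⊇ {Aircraft, Gate, Origin} with {Aircraft, Gate, Origin} non-prime, there is a partial dependency; 2NF fails.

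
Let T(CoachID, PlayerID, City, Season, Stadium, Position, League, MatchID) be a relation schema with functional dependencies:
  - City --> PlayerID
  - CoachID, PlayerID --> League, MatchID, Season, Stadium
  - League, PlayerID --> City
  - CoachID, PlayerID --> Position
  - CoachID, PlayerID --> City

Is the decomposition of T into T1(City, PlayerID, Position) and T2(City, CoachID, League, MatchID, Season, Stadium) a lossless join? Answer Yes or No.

No

T1 ∩ T2 = {City}; its closure under F is {City, PlayerID}.
The closure covers neither T1 nor T2 entirely; the join is not lossless.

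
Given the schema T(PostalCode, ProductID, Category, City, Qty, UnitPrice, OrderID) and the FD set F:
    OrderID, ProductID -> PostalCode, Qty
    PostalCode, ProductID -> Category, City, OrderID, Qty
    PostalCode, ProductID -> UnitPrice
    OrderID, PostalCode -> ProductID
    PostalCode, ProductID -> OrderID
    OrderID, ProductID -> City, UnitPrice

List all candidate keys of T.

{OrderID, PostalCode}, {OrderID, ProductID}, {PostalCode, ProductID}

{OrderID, PostalCode} is a candidate key since {OrderID, PostalCode}⁺ = {Category, City, OrderID, PostalCode, ProductID, Qty, UnitPrice} covers every attribute.
{OrderID, ProductID} is a candidate key since {OrderID, ProductID}⁺ = {Category, City, OrderID, PostalCode, ProductID, Qty, UnitPrice} covers every attribute.
{PostalCode, ProductID} is a candidate key since {PostalCode, ProductID}⁺ = {Category, City, OrderID, PostalCode, ProductID, Qty, UnitPrice} covers every attribute.
Any other superkey properly contains one of these, so there are no further candidate keys.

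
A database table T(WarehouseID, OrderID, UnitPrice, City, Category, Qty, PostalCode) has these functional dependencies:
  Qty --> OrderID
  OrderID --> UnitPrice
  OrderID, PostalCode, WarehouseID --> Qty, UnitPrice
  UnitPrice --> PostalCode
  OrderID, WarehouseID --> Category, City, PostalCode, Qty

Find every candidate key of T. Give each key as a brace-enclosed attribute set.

{OrderID, WarehouseID}, {Qty, WarehouseID}

Attributes never on any right-hand side: {WarehouseID} — every candidate key must contain it.
Closure of {OrderID, WarehouseID} is {Category, City, OrderID, PostalCode, Qty, UnitPrice, WarehouseID}, the whole schema; {OrderID, WarehouseID} is a candidate key.
Closure of {Qty, WarehouseID} is {Category, City, OrderID, PostalCode, Qty, UnitPrice, WarehouseID}, the whole schema; {Qty, WarehouseID} is a candidate key.
No proper subset of any of these is a key, and no other minimal superkey exists.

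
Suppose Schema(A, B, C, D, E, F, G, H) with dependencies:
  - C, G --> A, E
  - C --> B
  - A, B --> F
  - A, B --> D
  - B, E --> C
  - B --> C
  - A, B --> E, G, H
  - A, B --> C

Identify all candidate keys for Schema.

{A, B}, {A, C}, {B, G}, {C, G}

{A, B}⁺ = {A, B, C, D, E, F, G, H} — all of the relation — so {A, B} is a candidate key.
{A, C}⁺ = {A, B, C, D, E, F, G, H} — all of the relation — so {A, C} is a candidate key.
{B, G}⁺ = {A, B, C, D, E, F, G, H} — all of the relation — so {B, G} is a candidate key.
{C, G}⁺ = {A, B, C, D, E, F, G, H} — all of the relation — so {C, G} is a candidate key.
No proper subset of any of these is a key, and no other minimal superkey exists.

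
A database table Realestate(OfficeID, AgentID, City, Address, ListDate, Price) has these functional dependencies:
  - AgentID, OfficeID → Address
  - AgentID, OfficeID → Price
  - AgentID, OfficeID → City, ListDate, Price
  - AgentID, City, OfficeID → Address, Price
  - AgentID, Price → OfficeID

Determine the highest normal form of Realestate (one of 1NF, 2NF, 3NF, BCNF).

BCNF

Candidate keys: {AgentID, OfficeID}, {AgentID, Price}. Prime attributes: {AgentID, OfficeID, Price}.
Each dependency's left side is a superkey — BCNF holds.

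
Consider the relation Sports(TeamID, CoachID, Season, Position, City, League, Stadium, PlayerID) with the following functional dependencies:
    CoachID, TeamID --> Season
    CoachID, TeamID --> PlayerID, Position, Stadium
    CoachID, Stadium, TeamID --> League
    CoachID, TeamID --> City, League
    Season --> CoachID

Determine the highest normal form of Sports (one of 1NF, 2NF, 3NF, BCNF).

Candidate keys: {CoachID, TeamID}, {Season, TeamID}. Prime attributes: {CoachID, Season, TeamID}.
For Season --> CoachID we have {Season}⁺ = {CoachID, Season}; {Season} is not a superkey, so BCNF fails.
But every attribute on its right side ({CoachID}) is prime, and the same holds for every other non-superkey FD, so 3NF still holds.

3NF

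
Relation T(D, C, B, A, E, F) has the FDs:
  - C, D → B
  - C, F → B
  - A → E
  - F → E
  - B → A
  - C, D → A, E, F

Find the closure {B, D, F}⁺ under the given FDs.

{A, B, D, E, F}

Start with {B, D, F}.
F → E applies; add {E} → now {B, D, E, F}.
B → A applies; add {A} → now {A, B, D, E, F}.
No further FD applies.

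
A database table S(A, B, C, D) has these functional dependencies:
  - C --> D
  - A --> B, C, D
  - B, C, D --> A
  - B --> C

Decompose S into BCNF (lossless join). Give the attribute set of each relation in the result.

Candidate keys of the original relation: {A}, {B}.
In {A, B, C, D}, {C} is not a superkey ({C}⁺ restricted to this set is {C, D}), so split on C --> D into {C, D} and {A, B, C}.
{C, D} is in BCNF.
{A, B, C} is in BCNF.

{A, B, C}; {C, D}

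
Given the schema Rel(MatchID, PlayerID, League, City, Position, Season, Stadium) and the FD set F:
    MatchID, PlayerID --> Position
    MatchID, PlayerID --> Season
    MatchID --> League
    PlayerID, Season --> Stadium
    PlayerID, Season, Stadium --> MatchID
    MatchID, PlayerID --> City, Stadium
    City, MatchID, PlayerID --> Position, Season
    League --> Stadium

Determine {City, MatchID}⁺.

Start with {City, MatchID}.
MatchID --> League applies; add {League} → now {City, League, MatchID}.
League --> Stadium applies; add {Stadium} → now {City, League, MatchID, Stadium}.
No further FD applies.

{City, League, MatchID, Stadium}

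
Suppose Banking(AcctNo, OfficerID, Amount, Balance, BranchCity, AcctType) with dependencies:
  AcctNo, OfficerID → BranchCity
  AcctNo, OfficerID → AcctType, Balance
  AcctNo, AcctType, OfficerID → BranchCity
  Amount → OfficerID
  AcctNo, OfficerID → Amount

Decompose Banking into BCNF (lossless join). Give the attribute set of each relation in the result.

Candidate keys of the original relation: {AcctNo, Amount}, {AcctNo, OfficerID}.
In {AcctNo, AcctType, Amount, Balance, BranchCity, OfficerID}, {Amount} is not a superkey ({Amount}⁺ restricted to this set is {Amount, OfficerID}), so split on Amount → OfficerID into {Amount, OfficerID} and {AcctNo, AcctType, Amount, Balance, BranchCity}.
{Amount, OfficerID} is in BCNF.
{AcctNo, AcctType, Amount, Balance, BranchCity} is in BCNF.

{AcctNo, AcctType, Amount, Balance, BranchCity}; {Amount, OfficerID}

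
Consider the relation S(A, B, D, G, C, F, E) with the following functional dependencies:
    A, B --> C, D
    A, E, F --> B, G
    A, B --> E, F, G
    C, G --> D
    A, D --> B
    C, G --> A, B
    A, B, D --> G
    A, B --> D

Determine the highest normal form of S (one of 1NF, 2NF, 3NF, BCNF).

BCNF

Candidate keys: {A, B}, {A, D}, {A, E, F}, {C, G}. Prime attributes: {A, B, C, D, E, F, G}.
The left-hand side of every FD is a superkey, so BCNF is satisfied.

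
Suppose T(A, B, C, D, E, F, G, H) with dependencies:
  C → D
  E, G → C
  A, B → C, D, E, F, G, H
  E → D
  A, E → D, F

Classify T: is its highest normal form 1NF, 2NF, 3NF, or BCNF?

2NF

Candidate key: {A, B}. Prime attributes: {A, B}.
C → D: {C}⁺ = {C, D}, which is not all of the attributes, so the left side is not a superkey — BCNF is violated.
Because {D} is non-prime and the left side of C → D is not a superkey, the relation is not in 3NF.
No proper subset of a key has a non-prime attribute in its closure, so there is no partial dependency; 2NF holds.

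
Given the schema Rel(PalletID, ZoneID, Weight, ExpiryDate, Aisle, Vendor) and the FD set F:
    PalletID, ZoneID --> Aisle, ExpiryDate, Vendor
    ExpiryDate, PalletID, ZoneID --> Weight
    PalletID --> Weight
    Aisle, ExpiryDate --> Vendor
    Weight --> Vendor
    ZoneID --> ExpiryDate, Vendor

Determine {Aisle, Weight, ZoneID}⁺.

Start with {Aisle, Weight, ZoneID}.
Weight --> Vendor applies; add {Vendor} → now {Aisle, Vendor, Weight, ZoneID}.
ZoneID --> ExpiryDate, Vendor applies; add {ExpiryDate} → now {Aisle, ExpiryDate, Vendor, Weight, ZoneID}.
No further FD applies.

{Aisle, ExpiryDate, Vendor, Weight, ZoneID}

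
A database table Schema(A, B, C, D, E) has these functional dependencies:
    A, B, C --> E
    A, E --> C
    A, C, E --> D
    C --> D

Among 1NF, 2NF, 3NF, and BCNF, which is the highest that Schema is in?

Candidate keys: {A, B, C}, {A, B, E}. Prime attributes: {A, B, C, E}.
A, E --> C: {A, E}⁺ = {A, C, D, E}, which is not all of the attributes, so the left side is not a superkey — BCNF is violated.
Because {D} is non-prime and the left side of A, C, E --> D is not a superkey, the relation is not in 3NF.
Since {C} ⊂ {A, B, C} and {C}⁺ ⊇ {D} with {D} non-prime, there is a partial dependency; 2NF fails.

1NF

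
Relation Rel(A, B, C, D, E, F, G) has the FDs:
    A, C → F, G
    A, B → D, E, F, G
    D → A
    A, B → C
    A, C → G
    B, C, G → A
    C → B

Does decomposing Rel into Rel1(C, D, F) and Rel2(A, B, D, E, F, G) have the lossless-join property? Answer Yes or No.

No

Rel1 ∩ Rel2 = {D, F}; its closure under F is {A, D, F}.
The closure covers neither Rel1 nor Rel2 entirely; the join is not lossless.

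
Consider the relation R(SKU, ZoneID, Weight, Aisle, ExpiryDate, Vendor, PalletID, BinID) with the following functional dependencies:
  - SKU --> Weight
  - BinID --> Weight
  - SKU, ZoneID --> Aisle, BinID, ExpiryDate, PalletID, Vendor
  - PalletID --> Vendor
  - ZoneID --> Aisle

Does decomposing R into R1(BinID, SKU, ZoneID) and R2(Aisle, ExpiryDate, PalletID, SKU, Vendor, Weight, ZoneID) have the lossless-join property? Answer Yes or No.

Common attributes: {SKU, ZoneID}; their closure is {Aisle, BinID, ExpiryDate, PalletID, SKU, Vendor, Weight, ZoneID}.
R1 is contained in that closure, so R1 ∩ R2 --> R1 holds and the join is lossless.

Yes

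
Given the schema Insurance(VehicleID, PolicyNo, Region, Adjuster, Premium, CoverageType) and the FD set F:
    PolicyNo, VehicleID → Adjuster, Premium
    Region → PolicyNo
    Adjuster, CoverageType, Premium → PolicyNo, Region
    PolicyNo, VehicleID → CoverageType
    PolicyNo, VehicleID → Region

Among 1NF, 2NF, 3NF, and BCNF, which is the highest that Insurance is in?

Candidate keys: {Adjuster, CoverageType, Premium, VehicleID}, {PolicyNo, VehicleID}, {Region, VehicleID}. Prime attributes: {Adjuster, CoverageType, PolicyNo, Premium, Region, VehicleID}.
Region → PolicyNo breaks BCNF: {Region}⁺ = {PolicyNo, Region}, so {Region} is not a superkey.
But every attribute on its right side ({PolicyNo}) is prime, and the same holds for every other non-superkey FD, so 3NF still holds.

3NF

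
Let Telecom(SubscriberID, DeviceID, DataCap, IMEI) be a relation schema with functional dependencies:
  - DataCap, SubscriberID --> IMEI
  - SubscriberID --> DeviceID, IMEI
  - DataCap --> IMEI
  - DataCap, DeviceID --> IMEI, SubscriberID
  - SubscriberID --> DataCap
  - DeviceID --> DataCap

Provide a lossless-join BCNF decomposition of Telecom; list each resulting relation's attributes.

{DataCap, DeviceID, SubscriberID}; {DataCap, IMEI}

Candidate keys of the original relation: {DeviceID}, {SubscriberID}.
Within {DataCap, DeviceID, IMEI, SubscriberID}: {DataCap}⁺ ∩ {DataCap, DeviceID, IMEI, SubscriberID} = {DataCap, IMEI}, not the whole set, so DataCap --> IMEI violates BCNF; decompose into {DataCap, IMEI} and {DataCap, DeviceID, SubscriberID}.
{DataCap, IMEI}: every determinant is a superkey — BCNF.
{DataCap, DeviceID, SubscriberID}: every determinant is a superkey — BCNF.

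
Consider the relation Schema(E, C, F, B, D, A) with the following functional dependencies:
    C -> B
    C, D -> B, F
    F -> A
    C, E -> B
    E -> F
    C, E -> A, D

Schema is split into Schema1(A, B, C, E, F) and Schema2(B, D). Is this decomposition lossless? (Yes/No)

No

Common attributes: {B}; their closure is {B}.
Schema1 ⊄ {B} and Schema2 ⊄ {B}, so the split is lossy.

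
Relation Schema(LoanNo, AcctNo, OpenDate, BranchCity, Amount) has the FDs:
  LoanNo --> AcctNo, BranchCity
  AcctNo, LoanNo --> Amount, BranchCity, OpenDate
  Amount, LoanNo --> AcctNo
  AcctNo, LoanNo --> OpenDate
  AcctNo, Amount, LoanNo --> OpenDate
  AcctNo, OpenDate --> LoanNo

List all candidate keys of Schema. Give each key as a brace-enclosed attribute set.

{AcctNo, OpenDate}, {LoanNo}

{LoanNo}⁺ = {AcctNo, Amount, BranchCity, LoanNo, OpenDate}, which is every attribute, so {LoanNo} is a candidate key.
{AcctNo, OpenDate}⁺ = {AcctNo, Amount, BranchCity, LoanNo, OpenDate}, which is every attribute, so {AcctNo, OpenDate} is a candidate key.
These are minimal and exhaustive — every other superkey contains one of them.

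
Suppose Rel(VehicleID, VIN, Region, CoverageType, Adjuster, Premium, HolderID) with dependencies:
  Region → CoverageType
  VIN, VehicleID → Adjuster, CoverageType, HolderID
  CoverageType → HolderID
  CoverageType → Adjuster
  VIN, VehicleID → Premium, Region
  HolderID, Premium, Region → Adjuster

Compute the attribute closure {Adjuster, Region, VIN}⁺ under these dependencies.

{Adjuster, CoverageType, HolderID, Region, VIN}

Start with {Adjuster, Region, VIN}.
Region → CoverageType applies; add {CoverageType} → now {Adjuster, CoverageType, Region, VIN}.
CoverageType → HolderID applies; add {HolderID} → now {Adjuster, CoverageType, HolderID, Region, VIN}.
No further FD applies.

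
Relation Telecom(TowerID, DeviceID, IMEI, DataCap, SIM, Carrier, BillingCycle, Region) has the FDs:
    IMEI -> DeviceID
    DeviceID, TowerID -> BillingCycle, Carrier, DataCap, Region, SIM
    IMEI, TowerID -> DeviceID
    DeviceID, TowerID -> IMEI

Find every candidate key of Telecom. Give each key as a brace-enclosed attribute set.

{TowerID} never appears on the right of any FD, so every key must include it.
{DeviceID, TowerID}⁺ = {BillingCycle, Carrier, DataCap, DeviceID, IMEI, Region, SIM, TowerID} — all of the relation — so {DeviceID, TowerID} is a candidate key.
{IMEI, TowerID}⁺ = {BillingCycle, Carrier, DataCap, DeviceID, IMEI, Region, SIM, TowerID} — all of the relation — so {IMEI, TowerID} is a candidate key.
No proper subset of any of these is a key, and no other minimal superkey exists.

{DeviceID, TowerID}, {IMEI, TowerID}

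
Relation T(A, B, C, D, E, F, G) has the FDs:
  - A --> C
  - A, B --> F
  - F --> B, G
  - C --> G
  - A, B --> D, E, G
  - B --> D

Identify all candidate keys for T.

{A} never appears on the right of any FD, so every key must include it.
{A, B}⁺ = {A, B, C, D, E, F, G}, which is every attribute, so {A, B} is a candidate key.
{A, F}⁺ = {A, B, C, D, E, F, G}, which is every attribute, so {A, F} is a candidate key.
No proper subset of any of these is a key, and no other minimal superkey exists.

{A, B}, {A, F}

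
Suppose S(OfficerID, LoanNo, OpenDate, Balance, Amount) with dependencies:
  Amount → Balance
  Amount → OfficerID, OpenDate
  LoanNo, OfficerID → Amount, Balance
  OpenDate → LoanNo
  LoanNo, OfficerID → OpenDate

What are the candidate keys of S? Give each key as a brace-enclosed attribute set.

{Amount}⁺ = {Amount, Balance, LoanNo, OfficerID, OpenDate}, which is every attribute, so {Amount} is a candidate key.
{LoanNo, OfficerID}⁺ = {Amount, Balance, LoanNo, OfficerID, OpenDate}, which is every attribute, so {LoanNo, OfficerID} is a candidate key.
{OfficerID, OpenDate}⁺ = {Amount, Balance, LoanNo, OfficerID, OpenDate}, which is every attribute, so {OfficerID, OpenDate} is a candidate key.
These are minimal and exhaustive — every other superkey contains one of them.

{Amount}, {LoanNo, OfficerID}, {OfficerID, OpenDate}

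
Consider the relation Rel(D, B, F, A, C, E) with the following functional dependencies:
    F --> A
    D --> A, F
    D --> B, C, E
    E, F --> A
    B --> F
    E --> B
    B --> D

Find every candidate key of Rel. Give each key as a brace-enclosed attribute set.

{B}, {D}, {E}

{B}⁺ = {A, B, C, D, E, F} — all of the relation — so {B} is a candidate key.
{D}⁺ = {A, B, C, D, E, F} — all of the relation — so {D} is a candidate key.
{E}⁺ = {A, B, C, D, E, F} — all of the relation — so {E} is a candidate key.
No proper subset of any of these is a key, and no other minimal superkey exists.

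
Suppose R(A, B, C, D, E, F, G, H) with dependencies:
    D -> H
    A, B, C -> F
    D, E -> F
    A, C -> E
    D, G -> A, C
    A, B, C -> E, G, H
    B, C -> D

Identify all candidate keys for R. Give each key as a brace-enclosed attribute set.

{A, B, C}, {B, C, G}, {B, D, G}

No FD produces {B}, so it must be in every candidate key.
{A, B, C} is a candidate key since {A, B, C}⁺ = {A, B, C, D, E, F, G, H} covers every attribute.
{B, C, G} is a candidate key since {B, C, G}⁺ = {A, B, C, D, E, F, G, H} covers every attribute.
{B, D, G} is a candidate key since {B, D, G}⁺ = {A, B, C, D, E, F, G, H} covers every attribute.
These are minimal and exhaustive — every other superkey contains one of them.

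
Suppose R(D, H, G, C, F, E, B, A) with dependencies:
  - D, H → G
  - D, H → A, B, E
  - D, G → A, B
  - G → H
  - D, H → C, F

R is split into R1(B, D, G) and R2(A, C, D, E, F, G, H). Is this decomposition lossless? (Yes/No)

Common attributes: {D, G}; their closure is {A, B, C, D, E, F, G, H}.
This includes all of R1, so the common attributes are a superkey of R1 — the join is lossless.

Yes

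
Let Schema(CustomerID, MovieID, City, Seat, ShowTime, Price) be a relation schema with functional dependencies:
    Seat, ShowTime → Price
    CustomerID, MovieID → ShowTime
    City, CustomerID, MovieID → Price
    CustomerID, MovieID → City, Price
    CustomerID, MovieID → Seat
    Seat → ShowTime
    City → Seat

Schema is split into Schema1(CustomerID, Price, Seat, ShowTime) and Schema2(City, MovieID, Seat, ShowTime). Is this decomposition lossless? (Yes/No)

The shared attributes are {Seat, ShowTime} and {Seat, ShowTime}⁺ = {Price, Seat, ShowTime}.
Neither Schema1 nor Schema2 is contained in that closure, so the decomposition is lossy.

No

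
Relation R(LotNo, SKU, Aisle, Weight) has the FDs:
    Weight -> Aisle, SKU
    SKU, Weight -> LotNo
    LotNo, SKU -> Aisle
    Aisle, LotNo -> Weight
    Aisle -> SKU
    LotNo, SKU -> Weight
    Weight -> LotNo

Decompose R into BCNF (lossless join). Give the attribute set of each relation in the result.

Candidate keys of the original relation: {Aisle, LotNo}, {LotNo, SKU}, {Weight}.
Within {Aisle, LotNo, SKU, Weight}: {Aisle}⁺ ∩ {Aisle, LotNo, SKU, Weight} = {Aisle, SKU}, not the whole set, so Aisle -> SKU violates BCNF; decompose into {Aisle, SKU} and {Aisle, LotNo, Weight}.
{Aisle, SKU} has no BCNF violation.
{Aisle, LotNo, Weight} has no BCNF violation.

{Aisle, LotNo, Weight}; {Aisle, SKU}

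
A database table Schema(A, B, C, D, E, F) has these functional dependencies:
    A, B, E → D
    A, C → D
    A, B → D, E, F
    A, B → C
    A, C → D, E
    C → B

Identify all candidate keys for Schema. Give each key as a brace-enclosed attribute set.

No FD produces {A}, so it must be in every candidate key.
{A, B}⁺ = {A, B, C, D, E, F} — all of the relation — so {A, B} is a candidate key.
{A, C}⁺ = {A, B, C, D, E, F} — all of the relation — so {A, C} is a candidate key.
These are minimal and exhaustive — every other superkey contains one of them.

{A, B}, {A, C}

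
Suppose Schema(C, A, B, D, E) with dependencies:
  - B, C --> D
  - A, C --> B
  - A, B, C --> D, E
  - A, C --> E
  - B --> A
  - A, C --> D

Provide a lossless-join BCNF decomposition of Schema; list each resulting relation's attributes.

{A, B}; {B, C, D, E}

Candidate keys of the original relation: {A, C}, {B, C}.
In {A, B, C, D, E}, {B} is not a superkey ({B}⁺ restricted to this set is {A, B}), so split on B --> A into {A, B} and {B, C, D, E}.
{A, B}: every determinant is a superkey — BCNF.
{B, C, D, E}: every determinant is a superkey — BCNF.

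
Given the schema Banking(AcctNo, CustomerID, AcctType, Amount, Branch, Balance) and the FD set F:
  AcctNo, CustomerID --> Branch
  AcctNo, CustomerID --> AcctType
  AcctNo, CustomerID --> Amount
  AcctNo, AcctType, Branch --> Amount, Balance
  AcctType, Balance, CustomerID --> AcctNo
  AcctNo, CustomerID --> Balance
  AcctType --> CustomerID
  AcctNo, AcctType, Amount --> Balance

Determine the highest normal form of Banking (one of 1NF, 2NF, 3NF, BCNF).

Candidate keys: {AcctNo, AcctType}, {AcctNo, CustomerID}, {AcctType, Balance}. Prime attributes: {AcctNo, AcctType, Balance, CustomerID}.
For AcctType --> CustomerID we have {AcctType}⁺ = {AcctType, CustomerID}; {AcctType} is not a superkey, so BCNF fails.
Its right-hand attributes {CustomerID} are all prime, as are those of every other non-superkey FD — the relation is in 3NF.

3NF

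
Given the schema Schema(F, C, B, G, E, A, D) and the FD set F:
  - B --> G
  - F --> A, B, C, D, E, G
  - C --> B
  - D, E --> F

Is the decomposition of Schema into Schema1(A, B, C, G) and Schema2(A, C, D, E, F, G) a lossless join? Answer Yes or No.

Common attributes: {A, C, G}; their closure is {A, B, C, G}.
Schema1 is contained in that closure, so Schema1 ∩ Schema2 --> Schema1 holds and the join is lossless.

Yes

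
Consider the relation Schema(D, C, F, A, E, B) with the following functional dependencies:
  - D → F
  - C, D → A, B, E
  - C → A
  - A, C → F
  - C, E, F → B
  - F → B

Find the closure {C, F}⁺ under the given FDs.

Start with {C, F}.
C → A applies; add {A} → now {A, C, F}.
F → B applies; add {B} → now {A, B, C, F}.
No further FD applies.

{A, B, C, F}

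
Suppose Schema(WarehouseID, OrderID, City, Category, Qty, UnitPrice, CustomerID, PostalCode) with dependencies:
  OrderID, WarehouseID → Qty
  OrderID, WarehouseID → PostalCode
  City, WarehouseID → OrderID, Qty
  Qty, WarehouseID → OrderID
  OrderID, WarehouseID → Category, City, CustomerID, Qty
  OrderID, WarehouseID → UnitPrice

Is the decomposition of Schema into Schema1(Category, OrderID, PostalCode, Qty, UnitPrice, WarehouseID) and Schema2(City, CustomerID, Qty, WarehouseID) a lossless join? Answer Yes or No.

Yes

Schema1 ∩ Schema2 = {Qty, WarehouseID}; its closure under F is {Category, City, CustomerID, OrderID, PostalCode, Qty, UnitPrice, WarehouseID}.
Schema1 is contained in that closure, so Schema1 ∩ Schema2 → Schema1 holds and the join is lossless.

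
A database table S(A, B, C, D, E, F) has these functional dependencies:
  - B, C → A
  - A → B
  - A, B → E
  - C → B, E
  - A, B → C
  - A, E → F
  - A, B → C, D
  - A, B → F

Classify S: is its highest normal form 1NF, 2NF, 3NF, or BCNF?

Candidate keys: {A}, {C}. Prime attributes: {A, C}.
The left-hand side of every FD is a superkey, so BCNF is satisfied.

BCNF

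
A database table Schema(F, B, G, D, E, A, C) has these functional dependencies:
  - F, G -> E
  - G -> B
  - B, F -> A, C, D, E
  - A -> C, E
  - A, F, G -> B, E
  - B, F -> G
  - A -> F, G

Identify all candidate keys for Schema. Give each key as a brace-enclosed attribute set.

{A}⁺ = {A, B, C, D, E, F, G} — all of the relation — so {A} is a candidate key.
{B, F}⁺ = {A, B, C, D, E, F, G} — all of the relation — so {B, F} is a candidate key.
{F, G}⁺ = {A, B, C, D, E, F, G} — all of the relation — so {F, G} is a candidate key.
No proper subset of any of these is a key, and no other minimal superkey exists.

{A}, {B, F}, {F, G}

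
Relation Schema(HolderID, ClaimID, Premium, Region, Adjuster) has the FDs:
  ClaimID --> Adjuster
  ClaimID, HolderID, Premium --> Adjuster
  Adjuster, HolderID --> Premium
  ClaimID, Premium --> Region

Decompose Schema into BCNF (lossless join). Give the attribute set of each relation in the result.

{Adjuster, ClaimID}; {ClaimID, HolderID, Premium}; {ClaimID, Premium, Region}

Candidate key of the original relation: {ClaimID, HolderID}.
In {Adjuster, ClaimID, HolderID, Premium, Region}, {ClaimID} is not a superkey ({ClaimID}⁺ restricted to this set is {Adjuster, ClaimID}), so split on ClaimID --> Adjuster into {Adjuster, ClaimID} and {ClaimID, HolderID, Premium, Region}.
{Adjuster, ClaimID} has no BCNF violation.
In {ClaimID, HolderID, Premium, Region}, {ClaimID, Premium} is not a superkey ({ClaimID, Premium}⁺ restricted to this set is {ClaimID, Premium, Region}), so split on ClaimID, Premium --> Region into {ClaimID, Premium, Region} and {ClaimID, HolderID, Premium}.
{ClaimID, Premium, Region} has no BCNF violation.
{ClaimID, HolderID, Premium} has no BCNF violation.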